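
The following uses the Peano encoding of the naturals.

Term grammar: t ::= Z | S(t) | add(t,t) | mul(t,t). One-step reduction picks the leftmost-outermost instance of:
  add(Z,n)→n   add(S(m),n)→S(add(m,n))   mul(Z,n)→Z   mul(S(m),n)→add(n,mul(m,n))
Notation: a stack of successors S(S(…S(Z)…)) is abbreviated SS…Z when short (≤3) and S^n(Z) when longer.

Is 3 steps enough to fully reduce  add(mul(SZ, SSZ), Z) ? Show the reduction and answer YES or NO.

  start: add(mul(SZ, SSZ), Z)
  →1  add(add(SSZ, mul(Z, SSZ)), Z)
  →2  add(S(add(SZ, mul(Z, SSZ))), Z)
  →3  S(add(add(SZ, mul(Z, SSZ)), Z))

Answer: NO — after 3 steps the term is S(add(add(SZ, mul(Z, SSZ)), Z)), not yet normal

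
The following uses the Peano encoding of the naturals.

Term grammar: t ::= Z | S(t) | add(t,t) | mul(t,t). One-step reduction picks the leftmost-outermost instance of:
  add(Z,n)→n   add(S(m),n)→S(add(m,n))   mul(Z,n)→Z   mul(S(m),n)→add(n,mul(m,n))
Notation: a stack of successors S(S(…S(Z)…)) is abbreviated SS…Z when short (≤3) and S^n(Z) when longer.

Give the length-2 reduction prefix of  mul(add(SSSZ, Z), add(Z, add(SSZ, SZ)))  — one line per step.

Answer: after 2 steps: add(add(Z, add(SSZ, SZ)), mul(add(SSZ, Z), add(Z, add(SSZ, SZ))))

Reduction:
  start: mul(add(SSSZ, Z), add(Z, add(SSZ, SZ)))
  step 1: mul(S(add(SSZ, Z)), add(Z, add(SSZ, SZ)))
  step 2: add(add(Z, add(SSZ, SZ)), mul(add(SSZ, Z), add(Z, add(SSZ, SZ))))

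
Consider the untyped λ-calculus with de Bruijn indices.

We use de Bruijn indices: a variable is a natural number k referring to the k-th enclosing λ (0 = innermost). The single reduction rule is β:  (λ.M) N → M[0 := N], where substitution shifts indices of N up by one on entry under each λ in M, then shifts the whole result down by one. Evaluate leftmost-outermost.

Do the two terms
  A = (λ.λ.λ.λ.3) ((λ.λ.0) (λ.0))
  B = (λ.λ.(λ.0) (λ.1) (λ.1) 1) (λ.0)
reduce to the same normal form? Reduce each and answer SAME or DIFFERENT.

Term A:
  start: (λ.λ.λ.λ.3) ((λ.λ.0) (λ.0))
  →1  λ.λ.λ.(λ.λ.0) (λ.0)
  →2  λ.λ.λ.λ.0

Term B:
  start: (λ.λ.(λ.0) (λ.1) (λ.1) 1) (λ.0)
  →1  λ.(λ.0) (λ.1) (λ.1) (λ.0)
  →2  λ.(λ.1) (λ.1) (λ.0)
  →3  λ.0 (λ.0)

Answer: DIFFERENT — A ⇓ λ.λ.λ.λ.0, B ⇓ λ.0 (λ.0)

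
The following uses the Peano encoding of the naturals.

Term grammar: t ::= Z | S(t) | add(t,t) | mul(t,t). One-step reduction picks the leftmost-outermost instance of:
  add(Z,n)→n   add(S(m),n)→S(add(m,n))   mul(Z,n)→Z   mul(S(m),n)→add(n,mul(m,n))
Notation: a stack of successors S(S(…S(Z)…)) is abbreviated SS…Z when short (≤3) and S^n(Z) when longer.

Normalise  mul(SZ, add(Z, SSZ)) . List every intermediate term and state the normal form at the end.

  start: mul(SZ, add(Z, SSZ))
  →1  add(add(Z, SSZ), mul(Z, add(Z, SSZ)))
  →2  add(SSZ, mul(Z, add(Z, SSZ)))
  →3  S(add(SZ, mul(Z, add(Z, SSZ))))
  →4  S(S(add(Z, mul(Z, add(Z, SSZ)))))
  →5  S(S(mul(Z, add(Z, SSZ))))
  →6  SSZ

Answer: normal form = SSZ  (in 6 steps)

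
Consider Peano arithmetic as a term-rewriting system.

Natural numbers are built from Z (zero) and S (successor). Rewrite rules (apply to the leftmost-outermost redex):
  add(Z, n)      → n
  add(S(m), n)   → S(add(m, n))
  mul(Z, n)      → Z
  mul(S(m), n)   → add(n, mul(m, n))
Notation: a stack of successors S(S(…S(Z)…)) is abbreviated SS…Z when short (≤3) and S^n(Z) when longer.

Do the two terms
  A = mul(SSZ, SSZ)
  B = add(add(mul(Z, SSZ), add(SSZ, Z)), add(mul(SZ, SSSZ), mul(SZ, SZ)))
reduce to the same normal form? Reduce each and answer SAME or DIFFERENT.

Answer: DIFFERENT — A ⇓ S^4(Z), B ⇓ S^6(Z)

Working:
Term A:
  start: mul(SSZ, SSZ)
  [1] add(SSZ, mul(SZ, SSZ))
  [2] S(add(SZ, mul(SZ, SSZ)))
  [3] S(S(add(Z, mul(SZ, SSZ))))
  [4] S(S(mul(SZ, SSZ)))
  [5] S(S(add(SSZ, mul(Z, SSZ))))
  [6] S(S(S(add(SZ, mul(Z, SSZ)))))
  [7] S(S(S(S(add(Z, mul(Z, SSZ))))))
  [8] S(S(S(S(mul(Z, SSZ)))))
  [9] S^4(Z)

Term B:
  start: add(add(mul(Z, SSZ), add(SSZ, Z)), add(mul(SZ, SSSZ), mul(SZ, SZ)))
  [1] add(add(Z, add(SSZ, Z)), add(mul(SZ, SSSZ), mul(SZ, SZ)))
  [2] add(add(SSZ, Z), add(mul(SZ, SSSZ), mul(SZ, SZ)))
  [3] add(S(add(SZ, Z)), add(mul(SZ, SSSZ), mul(SZ, SZ)))
  [4] S(add(add(SZ, Z), add(mul(SZ, SSSZ), mul(SZ, SZ))))
  [5] S(add(S(add(Z, Z)), add(mul(SZ, SSSZ), mul(SZ, SZ))))
  [6] S(S(add(add(Z, Z), add(mul(SZ, SSSZ), mul(SZ, SZ)))))
  [7] S(S(add(Z, add(mul(SZ, SSSZ), mul(SZ, SZ)))))
  [8] S(S(add(mul(SZ, SSSZ), mul(SZ, SZ))))
  [9] S(S(add(add(SSSZ, mul(Z, SSSZ)), mul(SZ, SZ))))
  [10] S(S(add(S(add(SSZ, mul(Z, SSSZ))), mul(SZ, SZ))))
  [11] S(S(S(add(add(SSZ, mul(Z, SSSZ)), mul(SZ, SZ)))))
  [12] S(S(S(add(S(add(SZ, mul(Z, SSSZ))), mul(SZ, SZ)))))
  [13] S(S(S(S(add(add(SZ, mul(Z, SSSZ)), mul(SZ, SZ))))))
  [14] S(S(S(S(add(S(add(Z, mul(Z, SSSZ))), mul(SZ, SZ))))))
  [15] S(S(S(S(S(add(add(Z, mul(Z, SSSZ)), mul(SZ, SZ)))))))
  [16] S(S(S(S(S(add(mul(Z, SSSZ), mul(SZ, SZ)))))))
  [17] S(S(S(S(S(add(Z, mul(SZ, SZ)))))))
  [18] S(S(S(S(S(mul(SZ, SZ))))))
  [19] S(S(S(S(S(add(SZ, mul(Z, SZ)))))))
  [20] S(S(S(S(S(S(add(Z, mul(Z, SZ))))))))
  [21] S(S(S(S(S(S(mul(Z, SZ)))))))
  [22] S^6(Z)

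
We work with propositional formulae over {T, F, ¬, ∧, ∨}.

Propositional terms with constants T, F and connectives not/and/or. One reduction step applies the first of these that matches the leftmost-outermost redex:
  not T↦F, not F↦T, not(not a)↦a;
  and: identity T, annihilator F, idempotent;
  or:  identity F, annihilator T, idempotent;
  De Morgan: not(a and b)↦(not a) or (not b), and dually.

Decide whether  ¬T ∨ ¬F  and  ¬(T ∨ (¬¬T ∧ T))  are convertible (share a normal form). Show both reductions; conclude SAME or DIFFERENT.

Answer: DIFFERENT — A ⇓ T, B ⇓ F

Reduction:
Term A:
  start: ¬T ∨ ¬F
  →1  F ∨ ¬F
  →2  ¬F
  →3  T

Term B:
  start: ¬(T ∨ (¬¬T ∧ T))
  →1  ¬T ∧ ¬(¬¬T ∧ T)
  →2  F ∧ ¬(¬¬T ∧ T)
  →3  F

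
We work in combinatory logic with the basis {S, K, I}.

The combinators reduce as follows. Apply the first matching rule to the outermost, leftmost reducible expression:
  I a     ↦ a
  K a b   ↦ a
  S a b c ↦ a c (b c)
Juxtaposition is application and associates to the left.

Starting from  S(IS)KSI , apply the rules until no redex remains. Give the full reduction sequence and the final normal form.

  start: S(IS)KSI
  step 1: ISS(KS)I
  step 2: SS(KS)I
  step 3: SI(KSI)
  step 4: SIS

Answer: normal form = SIS  (in 4 steps)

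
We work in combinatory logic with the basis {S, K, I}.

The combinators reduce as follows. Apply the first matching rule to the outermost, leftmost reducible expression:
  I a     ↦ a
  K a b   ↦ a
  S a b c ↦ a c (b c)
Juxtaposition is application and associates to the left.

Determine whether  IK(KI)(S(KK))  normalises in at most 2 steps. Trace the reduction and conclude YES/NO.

Answer: YES — reaches normal form KI in 2 ≤ 2 steps

Reduction:
  start: IK(KI)(S(KK))
  [1] K(KI)(S(KK))
  [2] KI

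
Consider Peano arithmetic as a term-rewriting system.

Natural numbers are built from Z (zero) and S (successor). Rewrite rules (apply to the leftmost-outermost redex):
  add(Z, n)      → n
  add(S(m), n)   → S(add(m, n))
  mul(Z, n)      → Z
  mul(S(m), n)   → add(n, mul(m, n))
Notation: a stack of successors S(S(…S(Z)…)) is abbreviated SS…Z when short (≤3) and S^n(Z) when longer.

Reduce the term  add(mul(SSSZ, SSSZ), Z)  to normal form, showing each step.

Answer: normal form = S^9(Z)  (in 26 steps)

Working:
  start: add(mul(SSSZ, SSSZ), Z)
  step 1: add(add(SSSZ, mul(SSZ, SSSZ)), Z)
  step 2: add(S(add(SSZ, mul(SSZ, SSSZ))), Z)
  step 3: S(add(add(SSZ, mul(SSZ, SSSZ)), Z))
  step 4: S(add(S(add(SZ, mul(SSZ, SSSZ))), Z))
  step 5: S(S(add(add(SZ, mul(SSZ, SSSZ)), Z)))
  step 6: S(S(add(S(add(Z, mul(SSZ, SSSZ))), Z)))
  step 7: S(S(S(add(add(Z, mul(SSZ, SSSZ)), Z))))
  step 8: S(S(S(add(mul(SSZ, SSSZ), Z))))
  step 9: S(S(S(add(add(SSSZ, mul(SZ, SSSZ)), Z))))
  step 10: S(S(S(add(S(add(SSZ, mul(SZ, SSSZ))), Z))))
  step 11: S(S(S(S(add(add(SSZ, mul(SZ, SSSZ)), Z)))))
  step 12: S(S(S(S(add(S(add(SZ, mul(SZ, SSSZ))), Z)))))
  step 13: S(S(S(S(S(add(add(SZ, mul(SZ, SSSZ)), Z))))))
  step 14: S(S(S(S(S(add(S(add(Z, mul(SZ, SSSZ))), Z))))))
  step 15: S(S(S(S(S(S(add(add(Z, mul(SZ, SSSZ)), Z)))))))
  step 16: S(S(S(S(S(S(add(mul(SZ, SSSZ), Z)))))))
  step 17: S(S(S(S(S(S(add(add(SSSZ, mul(Z, SSSZ)), Z)))))))
  step 18: S(S(S(S(S(S(add(S(add(SSZ, mul(Z, SSSZ))), Z)))))))
  step 19: S(S(S(S(S(S(S(add(add(SSZ, mul(Z, SSSZ)), Z))))))))
  step 20: S(S(S(S(S(S(S(add(S(add(SZ, mul(Z, SSSZ))), Z))))))))
  step 21: S(S(S(S(S(S(S(S(add(add(SZ, mul(Z, SSSZ)), Z)))))))))
  step 22: S(S(S(S(S(S(S(S(add(S(add(Z, mul(Z, SSSZ))), Z)))))))))
  step 23: S(S(S(S(S(S(S(S(S(add(add(Z, mul(Z, SSSZ)), Z))))))))))
  step 24: S(S(S(S(S(S(S(S(S(add(mul(Z, SSSZ), Z))))))))))
  step 25: S(S(S(S(S(S(S(S(S(add(Z, Z))))))))))
  step 26: S^9(Z)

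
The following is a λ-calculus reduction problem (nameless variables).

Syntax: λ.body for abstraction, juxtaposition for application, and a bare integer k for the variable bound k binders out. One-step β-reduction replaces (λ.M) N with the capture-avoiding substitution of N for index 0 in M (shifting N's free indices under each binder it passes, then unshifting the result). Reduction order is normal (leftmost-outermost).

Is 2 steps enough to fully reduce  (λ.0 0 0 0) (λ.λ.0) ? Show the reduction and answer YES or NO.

  start: (λ.0 0 0 0) (λ.λ.0)
  →1  (λ.λ.0) (λ.λ.0) (λ.λ.0) (λ.λ.0)
  →2  (λ.0) (λ.λ.0) (λ.λ.0)

Answer: NO — after 2 steps the term is (λ.0) (λ.λ.0) (λ.λ.0), not yet normal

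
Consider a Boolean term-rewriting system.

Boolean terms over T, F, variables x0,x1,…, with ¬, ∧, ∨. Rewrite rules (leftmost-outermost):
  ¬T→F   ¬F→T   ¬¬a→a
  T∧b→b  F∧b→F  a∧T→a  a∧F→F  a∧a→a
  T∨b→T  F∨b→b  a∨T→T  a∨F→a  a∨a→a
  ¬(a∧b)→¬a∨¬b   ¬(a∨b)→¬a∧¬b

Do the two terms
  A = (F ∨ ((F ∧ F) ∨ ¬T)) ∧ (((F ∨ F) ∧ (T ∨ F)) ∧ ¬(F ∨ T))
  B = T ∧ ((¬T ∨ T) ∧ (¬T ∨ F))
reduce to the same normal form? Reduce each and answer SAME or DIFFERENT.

Answer: SAME — A ⇓ F, B ⇓ F

Working:
Term A:
  start: (F ∨ ((F ∧ F) ∨ ¬T)) ∧ (((F ∨ F) ∧ (T ∨ F)) ∧ ¬(F ∨ T))
  [1] ((F ∧ F) ∨ ¬T) ∧ (((F ∨ F) ∧ (T ∨ F)) ∧ ¬(F ∨ T))
  [2] (F ∨ ¬T) ∧ (((F ∨ F) ∧ (T ∨ F)) ∧ ¬(F ∨ T))
  [3] ¬T ∧ (((F ∨ F) ∧ (T ∨ F)) ∧ ¬(F ∨ T))
  [4] F ∧ (((F ∨ F) ∧ (T ∨ F)) ∧ ¬(F ∨ T))
  [5] F

Term B:
  start: T ∧ ((¬T ∨ T) ∧ (¬T ∨ F))
  [1] (¬T ∨ T) ∧ (¬T ∨ F)
  [2] T ∧ (¬T ∨ F)
  [3] ¬T ∨ F
  [4] ¬T
  [5] F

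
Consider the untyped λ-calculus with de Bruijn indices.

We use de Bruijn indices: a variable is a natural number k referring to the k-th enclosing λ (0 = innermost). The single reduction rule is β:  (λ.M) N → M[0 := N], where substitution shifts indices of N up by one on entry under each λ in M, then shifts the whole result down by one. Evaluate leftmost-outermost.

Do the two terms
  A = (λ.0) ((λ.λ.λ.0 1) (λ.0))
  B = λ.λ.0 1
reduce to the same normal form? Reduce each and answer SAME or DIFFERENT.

Term A:
  start: (λ.0) ((λ.λ.λ.0 1) (λ.0))
  →1  (λ.λ.λ.0 1) (λ.0)
  →2  λ.λ.0 1

Term B:
  start: λ.λ.0 1

Answer: SAME — A ⇓ λ.λ.0 1, B ⇓ λ.λ.0 1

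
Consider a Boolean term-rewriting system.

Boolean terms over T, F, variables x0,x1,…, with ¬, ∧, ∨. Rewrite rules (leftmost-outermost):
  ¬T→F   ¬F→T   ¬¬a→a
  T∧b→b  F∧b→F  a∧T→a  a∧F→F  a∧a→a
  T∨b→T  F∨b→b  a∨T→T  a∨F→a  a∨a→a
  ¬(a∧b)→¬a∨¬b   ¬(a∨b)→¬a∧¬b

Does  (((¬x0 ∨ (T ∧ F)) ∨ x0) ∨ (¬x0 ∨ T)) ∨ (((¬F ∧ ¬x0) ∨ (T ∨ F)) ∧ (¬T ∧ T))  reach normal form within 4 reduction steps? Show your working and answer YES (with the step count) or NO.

Answer: NO — after 4 steps the term is T ∨ (((¬F ∧ ¬x0) ∨ (T ∨ F)) ∧ (¬T ∧ T)), not yet normal

Working:
  start: (((¬x0 ∨ (T ∧ F)) ∨ x0) ∨ (¬x0 ∨ T)) ∨ (((¬F ∧ ¬x0) ∨ (T ∨ F)) ∧ (¬T ∧ T))
  step 1: (((¬x0 ∨ F) ∨ x0) ∨ (¬x0 ∨ T)) ∨ (((¬F ∧ ¬x0) ∨ (T ∨ F)) ∧ (¬T ∧ T))
  step 2: ((¬x0 ∨ x0) ∨ (¬x0 ∨ T)) ∨ (((¬F ∧ ¬x0) ∨ (T ∨ F)) ∧ (¬T ∧ T))
  step 3: ((¬x0 ∨ x0) ∨ T) ∨ (((¬F ∧ ¬x0) ∨ (T ∨ F)) ∧ (¬T ∧ T))
  step 4: T ∨ (((¬F ∧ ¬x0) ∨ (T ∨ F)) ∧ (¬T ∧ T))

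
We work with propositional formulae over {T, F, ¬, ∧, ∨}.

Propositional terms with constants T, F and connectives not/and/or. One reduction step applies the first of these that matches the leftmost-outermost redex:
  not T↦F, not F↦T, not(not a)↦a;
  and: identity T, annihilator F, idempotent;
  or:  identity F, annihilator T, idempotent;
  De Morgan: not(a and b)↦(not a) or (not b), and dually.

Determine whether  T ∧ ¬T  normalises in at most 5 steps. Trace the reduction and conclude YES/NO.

Answer: YES — reaches normal form F in 2 ≤ 5 steps

Reduction:
  start: T ∧ ¬T
  →1  ¬T
  →2  F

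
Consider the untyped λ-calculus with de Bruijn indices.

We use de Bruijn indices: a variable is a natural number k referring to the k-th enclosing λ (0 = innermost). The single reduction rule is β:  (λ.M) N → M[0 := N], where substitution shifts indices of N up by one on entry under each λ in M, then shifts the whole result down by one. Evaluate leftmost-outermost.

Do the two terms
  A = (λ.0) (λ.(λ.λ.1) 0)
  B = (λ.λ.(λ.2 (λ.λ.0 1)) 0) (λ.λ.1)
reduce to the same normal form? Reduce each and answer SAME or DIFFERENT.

Term A:
  start: (λ.0) (λ.(λ.λ.1) 0)
  →1  λ.(λ.λ.1) 0
  →2  λ.λ.1

Term B:
  start: (λ.λ.(λ.2 (λ.λ.0 1)) 0) (λ.λ.1)
  →1  λ.(λ.(λ.λ.1) (λ.λ.0 1)) 0
  →2  λ.(λ.λ.1) (λ.λ.0 1)
  →3  λ.λ.λ.λ.0 1

Answer: DIFFERENT — A ⇓ λ.λ.1, B ⇓ λ.λ.λ.λ.0 1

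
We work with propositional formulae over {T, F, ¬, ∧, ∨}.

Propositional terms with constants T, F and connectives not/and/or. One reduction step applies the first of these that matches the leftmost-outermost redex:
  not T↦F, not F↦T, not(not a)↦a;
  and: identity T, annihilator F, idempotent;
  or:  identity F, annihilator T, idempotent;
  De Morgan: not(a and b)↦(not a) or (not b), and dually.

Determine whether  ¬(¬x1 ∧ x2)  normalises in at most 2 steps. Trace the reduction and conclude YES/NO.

  start: ¬(¬x1 ∧ x2)
  [1] ¬¬x1 ∨ ¬x2
  [2] x1 ∨ ¬x2

Answer: YES — reaches normal form x1 ∨ ¬x2 in 2 ≤ 2 steps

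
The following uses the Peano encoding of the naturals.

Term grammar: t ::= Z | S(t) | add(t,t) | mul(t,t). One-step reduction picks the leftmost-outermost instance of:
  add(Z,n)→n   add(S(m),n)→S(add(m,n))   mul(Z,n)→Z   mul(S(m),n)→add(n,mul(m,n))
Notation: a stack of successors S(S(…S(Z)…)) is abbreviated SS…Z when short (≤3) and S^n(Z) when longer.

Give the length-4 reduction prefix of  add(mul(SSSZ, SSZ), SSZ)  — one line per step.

Answer: after 4 steps: S(add(S(add(Z, mul(SSZ, SSZ))), SSZ))

Working:
  start: add(mul(SSSZ, SSZ), SSZ)
  [1] add(add(SSZ, mul(SSZ, SSZ)), SSZ)
  [2] add(S(add(SZ, mul(SSZ, SSZ))), SSZ)
  [3] S(add(add(SZ, mul(SSZ, SSZ)), SSZ))
  [4] S(add(S(add(Z, mul(SSZ, SSZ))), SSZ))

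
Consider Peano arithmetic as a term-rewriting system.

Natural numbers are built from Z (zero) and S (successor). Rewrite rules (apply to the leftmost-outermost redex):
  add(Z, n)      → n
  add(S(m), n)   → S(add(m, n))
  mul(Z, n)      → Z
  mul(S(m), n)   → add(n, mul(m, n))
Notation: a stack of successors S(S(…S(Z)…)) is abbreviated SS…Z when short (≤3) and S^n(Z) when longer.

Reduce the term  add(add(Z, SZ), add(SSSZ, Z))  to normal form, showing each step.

  start: add(add(Z, SZ), add(SSSZ, Z))
  step 1: add(SZ, add(SSSZ, Z))
  step 2: S(add(Z, add(SSSZ, Z)))
  step 3: S(add(SSSZ, Z))
  step 4: S(S(add(SSZ, Z)))
  step 5: S(S(S(add(SZ, Z))))
  step 6: S(S(S(S(add(Z, Z)))))
  step 7: S^4(Z)

Answer: normal form = S^4(Z)  (in 7 steps)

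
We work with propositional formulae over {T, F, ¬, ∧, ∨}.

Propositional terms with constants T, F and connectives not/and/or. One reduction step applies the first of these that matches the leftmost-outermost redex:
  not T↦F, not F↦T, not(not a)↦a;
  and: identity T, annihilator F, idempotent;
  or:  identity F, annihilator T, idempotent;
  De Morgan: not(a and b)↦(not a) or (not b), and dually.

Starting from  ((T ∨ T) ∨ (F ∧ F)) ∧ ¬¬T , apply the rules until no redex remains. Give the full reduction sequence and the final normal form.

Answer: normal form = T  (in 4 steps)

Working:
  start: ((T ∨ T) ∨ (F ∧ F)) ∧ ¬¬T
  →1  (T ∨ (F ∧ F)) ∧ ¬¬T
  →2  T ∧ ¬¬T
  →3  ¬¬T
  →4  T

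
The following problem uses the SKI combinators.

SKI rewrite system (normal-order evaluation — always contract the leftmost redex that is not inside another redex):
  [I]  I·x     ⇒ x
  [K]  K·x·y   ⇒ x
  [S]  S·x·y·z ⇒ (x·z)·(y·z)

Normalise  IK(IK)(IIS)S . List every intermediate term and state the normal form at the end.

  start: IK(IK)(IIS)S
  step 1: K(IK)(IIS)S
  step 2: IKS
  step 3: KS

Answer: normal form = KS  (in 3 steps)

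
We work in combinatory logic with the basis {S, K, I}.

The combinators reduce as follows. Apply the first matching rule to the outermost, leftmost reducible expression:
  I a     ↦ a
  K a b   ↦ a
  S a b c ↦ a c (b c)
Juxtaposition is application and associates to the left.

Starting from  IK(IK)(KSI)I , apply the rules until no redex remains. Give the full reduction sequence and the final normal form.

  start: IK(IK)(KSI)I
  [1] K(IK)(KSI)I
  [2] IKI
  [3] KI

Answer: normal form = KI  (in 3 steps)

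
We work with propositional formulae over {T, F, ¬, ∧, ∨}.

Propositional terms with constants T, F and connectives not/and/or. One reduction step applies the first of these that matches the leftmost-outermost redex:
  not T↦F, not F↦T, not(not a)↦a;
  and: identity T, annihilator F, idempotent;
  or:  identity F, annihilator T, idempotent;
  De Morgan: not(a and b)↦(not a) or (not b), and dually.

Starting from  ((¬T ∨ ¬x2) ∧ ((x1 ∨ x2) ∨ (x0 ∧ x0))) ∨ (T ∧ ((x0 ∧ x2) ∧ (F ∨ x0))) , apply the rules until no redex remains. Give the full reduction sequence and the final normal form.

  start: ((¬T ∨ ¬x2) ∧ ((x1 ∨ x2) ∨ (x0 ∧ x0))) ∨ (T ∧ ((x0 ∧ x2) ∧ (F ∨ x0)))
  step 1: ((F ∨ ¬x2) ∧ ((x1 ∨ x2) ∨ (x0 ∧ x0))) ∨ (T ∧ ((x0 ∧ x2) ∧ (F ∨ x0)))
  step 2: (¬x2 ∧ ((x1 ∨ x2) ∨ (x0 ∧ x0))) ∨ (T ∧ ((x0 ∧ x2) ∧ (F ∨ x0)))
  step 3: (¬x2 ∧ ((x1 ∨ x2) ∨ x0)) ∨ (T ∧ ((x0 ∧ x2) ∧ (F ∨ x0)))
  step 4: (¬x2 ∧ ((x1 ∨ x2) ∨ x0)) ∨ ((x0 ∧ x2) ∧ (F ∨ x0))
  step 5: (¬x2 ∧ ((x1 ∨ x2) ∨ x0)) ∨ ((x0 ∧ x2) ∧ x0)

Answer: normal form = (¬x2 ∧ ((x1 ∨ x2) ∨ x0)) ∨ ((x0 ∧ x2) ∧ x0)  (in 5 steps)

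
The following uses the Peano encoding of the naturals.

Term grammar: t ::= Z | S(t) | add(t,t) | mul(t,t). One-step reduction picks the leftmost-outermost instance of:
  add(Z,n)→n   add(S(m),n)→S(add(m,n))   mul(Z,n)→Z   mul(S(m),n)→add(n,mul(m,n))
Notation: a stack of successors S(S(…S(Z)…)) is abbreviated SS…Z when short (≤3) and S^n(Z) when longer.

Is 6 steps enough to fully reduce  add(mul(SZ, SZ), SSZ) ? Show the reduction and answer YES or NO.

  start: add(mul(SZ, SZ), SSZ)
  step 1: add(add(SZ, mul(Z, SZ)), SSZ)
  step 2: add(S(add(Z, mul(Z, SZ))), SSZ)
  step 3: S(add(add(Z, mul(Z, SZ)), SSZ))
  step 4: S(add(mul(Z, SZ), SSZ))
  step 5: S(add(Z, SSZ))
  step 6: SSSZ

Answer: YES — reaches normal form SSSZ in 6 ≤ 6 steps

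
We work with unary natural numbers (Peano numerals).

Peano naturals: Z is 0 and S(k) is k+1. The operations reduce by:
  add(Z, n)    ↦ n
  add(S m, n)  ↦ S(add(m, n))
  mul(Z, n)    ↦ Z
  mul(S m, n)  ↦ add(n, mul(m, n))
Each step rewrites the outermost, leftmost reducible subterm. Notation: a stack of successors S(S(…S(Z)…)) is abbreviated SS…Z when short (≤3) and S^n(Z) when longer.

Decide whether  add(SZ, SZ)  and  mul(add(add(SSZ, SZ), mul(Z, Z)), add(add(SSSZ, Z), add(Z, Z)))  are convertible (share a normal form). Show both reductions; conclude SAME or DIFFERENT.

Answer: DIFFERENT — A ⇓ SSZ, B ⇓ S^9(Z)

Derivation:
Term A:
  start: add(SZ, SZ)
  →1  S(add(Z, SZ))
  →2  SSZ

Term B:
  start: mul(add(add(SSZ, SZ), mul(Z, Z)), add(add(SSSZ, Z), add(Z, Z)))
  →1  mul(add(S(add(SZ, SZ)), mul(Z, Z)), add(add(SSSZ, Z), add(Z, Z)))
  →2  mul(S(add(add(SZ, SZ), mul(Z, Z))), add(add(SSSZ, Z), add(Z, Z)))
  →3  add(add(add(SSSZ, Z), add(Z, Z)), mul(add(add(SZ, SZ), mul(Z, Z)), add(add(SSSZ, Z), add(Z, Z))))
  →4  add(add(S(add(SSZ, Z)), add(Z, Z)), mul(add(add(SZ, SZ), mul(Z, Z)), add(add(SSSZ, Z), add(Z, Z))))
  →5  add(S(add(add(SSZ, Z), add(Z, Z))), mul(add(add(SZ, SZ), mul(Z, Z)), add(add(SSSZ, Z), add(Z, Z))))
  →6  S(add(add(add(SSZ, Z), add(Z, Z)), mul(add(add(SZ, SZ), mul(Z, Z)), add(add(SSSZ, Z), add(Z, Z)))))
  →7  S(add(add(S(add(SZ, Z)), add(Z, Z)), mul(add(add(SZ, SZ), mul(Z, Z)), add(add(SSSZ, Z), add(Z, Z)))))
  →8  S(add(S(add(add(SZ, Z), add(Z, Z))), mul(add(add(SZ, SZ), mul(Z, Z)), add(add(SSSZ, Z), add(Z, Z)))))
  →9  S(S(add(add(add(SZ, Z), add(Z, Z)), mul(add(add(SZ, SZ), mul(Z, Z)), add(add(SSSZ, Z), add(Z, Z))))))
  →10  S(S(add(add(S(add(Z, Z)), add(Z, Z)), mul(add(add(SZ, SZ), mul(Z, Z)), add(add(SSSZ, Z), add(Z, Z))))))
  →11  S(S(add(S(add(add(Z, Z), add(Z, Z))), mul(add(add(SZ, SZ), mul(Z, Z)), add(add(SSSZ, Z), add(Z, Z))))))
  →12  S(S(S(add(add(add(Z, Z), add(Z, Z)), mul(add(add(SZ, SZ), mul(Z, Z)), add(add(SSSZ, Z), add(Z, Z)))))))
  →13  S(S(S(add(add(Z, add(Z, Z)), mul(add(add(SZ, SZ), mul(Z, Z)), add(add(SSSZ, Z), add(Z, Z)))))))
  →14  S(S(S(add(add(Z, Z), mul(add(add(SZ, SZ), mul(Z, Z)), add(add(SSSZ, Z), add(Z, Z)))))))
  →15  S(S(S(add(Z, mul(add(add(SZ, SZ), mul(Z, Z)), add(add(SSSZ, Z), add(Z, Z)))))))
  →16  S(S(S(mul(add(add(SZ, SZ), mul(Z, Z)), add(add(SSSZ, Z), add(Z, Z))))))
  →17  S(S(S(mul(add(S(add(Z, SZ)), mul(Z, Z)), add(add(SSSZ, Z), add(Z, Z))))))
  →18  S(S(S(mul(S(add(add(Z, SZ), mul(Z, Z))), add(add(SSSZ, Z), add(Z, Z))))))
  →19  S(S(S(add(add(add(SSSZ, Z), add(Z, Z)), mul(add(add(Z, SZ), mul(Z, Z)), add(add(SSSZ, Z), add(Z, Z)))))))
  →20  S(S(S(add(add(S(add(SSZ, Z)), add(Z, Z)), mul(add(add(Z, SZ), mul(Z, Z)), add(add(SSSZ, Z), add(Z, Z)))))))
  →21  S(S(S(add(S(add(add(SSZ, Z), add(Z, Z))), mul(add(add(Z, SZ), mul(Z, Z)), add(add(SSSZ, Z), add(Z, Z)))))))
  →22  S(S(S(S(add(add(add(SSZ, Z), add(Z, Z)), mul(add(add(Z, SZ), mul(Z, Z)), add(add(SSSZ, Z), add(Z, Z))))))))
  →23  S(S(S(S(add(add(S(add(SZ, Z)), add(Z, Z)), mul(add(add(Z, SZ), mul(Z, Z)), add(add(SSSZ, Z), add(Z, Z))))))))
  →24  S(S(S(S(add(S(add(add(SZ, Z), add(Z, Z))), mul(add(add(Z, SZ), mul(Z, Z)), add(add(SSSZ, Z), add(Z, Z))))))))
  →25  S(S(S(S(S(add(add(add(SZ, Z), add(Z, Z)), mul(add(add(Z, SZ), mul(Z, Z)), add(add(SSSZ, Z), add(Z, Z)))))))))
  →26  S(S(S(S(S(add(add(S(add(Z, Z)), add(Z, Z)), mul(add(add(Z, SZ), mul(Z, Z)), add(add(SSSZ, Z), add(Z, Z)))))))))
  →27  S(S(S(S(S(add(S(add(add(Z, Z), add(Z, Z))), mul(add(add(Z, SZ), mul(Z, Z)), add(add(SSSZ, Z), add(Z, Z)))))))))
  →28  S(S(S(S(S(S(add(add(add(Z, Z), add(Z, Z)), mul(add(add(Z, SZ), mul(Z, Z)), add(add(SSSZ, Z), add(Z, Z))))))))))
  →29  S(S(S(S(S(S(add(add(Z, add(Z, Z)), mul(add(add(Z, SZ), mul(Z, Z)), add(add(SSSZ, Z), add(Z, Z))))))))))
  →30  S(S(S(S(S(S(add(add(Z, Z), mul(add(add(Z, SZ), mul(Z, Z)), add(add(SSSZ, Z), add(Z, Z))))))))))
  →31  S(S(S(S(S(S(add(Z, mul(add(add(Z, SZ), mul(Z, Z)), add(add(SSSZ, Z), add(Z, Z))))))))))
  →32  S(S(S(S(S(S(mul(add(add(Z, SZ), mul(Z, Z)), add(add(SSSZ, Z), add(Z, Z)))))))))
  →33  S(S(S(S(S(S(mul(add(SZ, mul(Z, Z)), add(add(SSSZ, Z), add(Z, Z)))))))))
  →34  S(S(S(S(S(S(mul(S(add(Z, mul(Z, Z))), add(add(SSSZ, Z), add(Z, Z)))))))))
  →35  S(S(S(S(S(S(add(add(add(SSSZ, Z), add(Z, Z)), mul(add(Z, mul(Z, Z)), add(add(SSSZ, Z), add(Z, Z))))))))))
  →36  S(S(S(S(S(S(add(add(S(add(SSZ, Z)), add(Z, Z)), mul(add(Z, mul(Z, Z)), add(add(SSSZ, Z), add(Z, Z))))))))))
  →37  S(S(S(S(S(S(add(S(add(add(SSZ, Z), add(Z, Z))), mul(add(Z, mul(Z, Z)), add(add(SSSZ, Z), add(Z, Z))))))))))
  →38  S(S(S(S(S(S(S(add(add(add(SSZ, Z), add(Z, Z)), mul(add(Z, mul(Z, Z)), add(add(SSSZ, Z), add(Z, Z)))))))))))
  →39  S(S(S(S(S(S(S(add(add(S(add(SZ, Z)), add(Z, Z)), mul(add(Z, mul(Z, Z)), add(add(SSSZ, Z), add(Z, Z)))))))))))
  →40  S(S(S(S(S(S(S(add(S(add(add(SZ, Z), add(Z, Z))), mul(add(Z, mul(Z, Z)), add(add(SSSZ, Z), add(Z, Z)))))))))))
  →41  S(S(S(S(S(S(S(S(add(add(add(SZ, Z), add(Z, Z)), mul(add(Z, mul(Z, Z)), add(add(SSSZ, Z), add(Z, Z))))))))))))
  →42  S(S(S(S(S(S(S(S(add(add(S(add(Z, Z)), add(Z, Z)), mul(add(Z, mul(Z, Z)), add(add(SSSZ, Z), add(Z, Z))))))))))))
  →43  S(S(S(S(S(S(S(S(add(S(add(add(Z, Z), add(Z, Z))), mul(add(Z, mul(Z, Z)), add(add(SSSZ, Z), add(Z, Z))))))))))))
  →44  S(S(S(S(S(S(S(S(S(add(add(add(Z, Z), add(Z, Z)), mul(add(Z, mul(Z, Z)), add(add(SSSZ, Z), add(Z, Z)))))))))))))
  →45  S(S(S(S(S(S(S(S(S(add(add(Z, add(Z, Z)), mul(add(Z, mul(Z, Z)), add(add(SSSZ, Z), add(Z, Z)))))))))))))
  →46  S(S(S(S(S(S(S(S(S(add(add(Z, Z), mul(add(Z, mul(Z, Z)), add(add(SSSZ, Z), add(Z, Z)))))))))))))
  →47  S(S(S(S(S(S(S(S(S(add(Z, mul(add(Z, mul(Z, Z)), add(add(SSSZ, Z), add(Z, Z)))))))))))))
  →48  S(S(S(S(S(S(S(S(S(mul(add(Z, mul(Z, Z)), add(add(SSSZ, Z), add(Z, Z))))))))))))
  →49  S(S(S(S(S(S(S(S(S(mul(mul(Z, Z), add(add(SSSZ, Z), add(Z, Z))))))))))))
  →50  S(S(S(S(S(S(S(S(S(mul(Z, add(add(SSSZ, Z), add(Z, Z))))))))))))
  →51  S^9(Z)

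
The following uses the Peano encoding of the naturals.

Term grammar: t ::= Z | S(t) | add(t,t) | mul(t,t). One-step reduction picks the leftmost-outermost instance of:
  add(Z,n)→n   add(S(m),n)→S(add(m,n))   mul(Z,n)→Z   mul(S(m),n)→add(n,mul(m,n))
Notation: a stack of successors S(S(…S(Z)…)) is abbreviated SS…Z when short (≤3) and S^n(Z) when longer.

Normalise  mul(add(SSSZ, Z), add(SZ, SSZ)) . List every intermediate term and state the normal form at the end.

Answer: normal form = S^9(Z)  (in 26 steps)

Reduction:
  start: mul(add(SSSZ, Z), add(SZ, SSZ))
  step 1: mul(S(add(SSZ, Z)), add(SZ, SSZ))
  step 2: add(add(SZ, SSZ), mul(add(SSZ, Z), add(SZ, SSZ)))
  step 3: add(S(add(Z, SSZ)), mul(add(SSZ, Z), add(SZ, SSZ)))
  step 4: S(add(add(Z, SSZ), mul(add(SSZ, Z), add(SZ, SSZ))))
  step 5: S(add(SSZ, mul(add(SSZ, Z), add(SZ, SSZ))))
  step 6: S(S(add(SZ, mul(add(SSZ, Z), add(SZ, SSZ)))))
  step 7: S(S(S(add(Z, mul(add(SSZ, Z), add(SZ, SSZ))))))
  step 8: S(S(S(mul(add(SSZ, Z), add(SZ, SSZ)))))
  step 9: S(S(S(mul(S(add(SZ, Z)), add(SZ, SSZ)))))
  step 10: S(S(S(add(add(SZ, SSZ), mul(add(SZ, Z), add(SZ, SSZ))))))
  step 11: S(S(S(add(S(add(Z, SSZ)), mul(add(SZ, Z), add(SZ, SSZ))))))
  step 12: S(S(S(S(add(add(Z, SSZ), mul(add(SZ, Z), add(SZ, SSZ)))))))
  step 13: S(S(S(S(add(SSZ, mul(add(SZ, Z), add(SZ, SSZ)))))))
  step 14: S(S(S(S(S(add(SZ, mul(add(SZ, Z), add(SZ, SSZ))))))))
  step 15: S(S(S(S(S(S(add(Z, mul(add(SZ, Z), add(SZ, SSZ)))))))))
  step 16: S(S(S(S(S(S(mul(add(SZ, Z), add(SZ, SSZ))))))))
  step 17: S(S(S(S(S(S(mul(S(add(Z, Z)), add(SZ, SSZ))))))))
  step 18: S(S(S(S(S(S(add(add(SZ, SSZ), mul(add(Z, Z), add(SZ, SSZ)))))))))
  step 19: S(S(S(S(S(S(add(S(add(Z, SSZ)), mul(add(Z, Z), add(SZ, SSZ)))))))))
  step 20: S(S(S(S(S(S(S(add(add(Z, SSZ), mul(add(Z, Z), add(SZ, SSZ))))))))))
  step 21: S(S(S(S(S(S(S(add(SSZ, mul(add(Z, Z), add(SZ, SSZ))))))))))
  step 22: S(S(S(S(S(S(S(S(add(SZ, mul(add(Z, Z), add(SZ, SSZ)))))))))))
  step 23: S(S(S(S(S(S(S(S(S(add(Z, mul(add(Z, Z), add(SZ, SSZ))))))))))))
  step 24: S(S(S(S(S(S(S(S(S(mul(add(Z, Z), add(SZ, SSZ)))))))))))
  step 25: S(S(S(S(S(S(S(S(S(mul(Z, add(SZ, SSZ)))))))))))
  step 26: S^9(Z)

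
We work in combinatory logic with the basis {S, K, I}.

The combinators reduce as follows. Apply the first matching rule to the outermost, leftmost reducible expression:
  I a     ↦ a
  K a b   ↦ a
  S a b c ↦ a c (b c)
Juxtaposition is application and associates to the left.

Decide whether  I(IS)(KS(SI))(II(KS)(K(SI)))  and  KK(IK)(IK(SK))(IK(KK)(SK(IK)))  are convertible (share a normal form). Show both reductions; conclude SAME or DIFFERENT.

Term A:
  start: I(IS)(KS(SI))(II(KS)(K(SI)))
  →1  IS(KS(SI))(II(KS)(K(SI)))
  →2  S(KS(SI))(II(KS)(K(SI)))
  →3  SS(II(KS)(K(SI)))
  →4  SS(I(KS)(K(SI)))
  →5  SS(KS(K(SI)))
  →6  SSS

Term B:
  start: KK(IK)(IK(SK))(IK(KK)(SK(IK)))
  →1  K(IK(SK))(IK(KK)(SK(IK)))
  →2  IK(SK)
  →3  K(SK)

Answer: DIFFERENT — A ⇓ SSS, B ⇓ K(SK)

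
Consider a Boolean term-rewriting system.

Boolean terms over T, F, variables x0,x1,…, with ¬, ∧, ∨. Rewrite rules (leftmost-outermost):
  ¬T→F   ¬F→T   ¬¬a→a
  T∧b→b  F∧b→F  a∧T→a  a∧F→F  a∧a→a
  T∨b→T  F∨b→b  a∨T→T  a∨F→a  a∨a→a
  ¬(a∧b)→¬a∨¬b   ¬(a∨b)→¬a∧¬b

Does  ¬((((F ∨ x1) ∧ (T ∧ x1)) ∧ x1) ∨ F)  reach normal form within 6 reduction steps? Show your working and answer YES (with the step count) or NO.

Answer: NO — after 6 steps the term is ((¬x1 ∨ ¬(T ∧ x1)) ∨ ¬x1) ∧ ¬F, not yet normal

Reduction:
  start: ¬((((F ∨ x1) ∧ (T ∧ x1)) ∧ x1) ∨ F)
  step 1: ¬(((F ∨ x1) ∧ (T ∧ x1)) ∧ x1) ∧ ¬F
  step 2: (¬((F ∨ x1) ∧ (T ∧ x1)) ∨ ¬x1) ∧ ¬F
  step 3: ((¬(F ∨ x1) ∨ ¬(T ∧ x1)) ∨ ¬x1) ∧ ¬F
  step 4: (((¬F ∧ ¬x1) ∨ ¬(T ∧ x1)) ∨ ¬x1) ∧ ¬F
  step 5: (((T ∧ ¬x1) ∨ ¬(T ∧ x1)) ∨ ¬x1) ∧ ¬F
  step 6: ((¬x1 ∨ ¬(T ∧ x1)) ∨ ¬x1) ∧ ¬F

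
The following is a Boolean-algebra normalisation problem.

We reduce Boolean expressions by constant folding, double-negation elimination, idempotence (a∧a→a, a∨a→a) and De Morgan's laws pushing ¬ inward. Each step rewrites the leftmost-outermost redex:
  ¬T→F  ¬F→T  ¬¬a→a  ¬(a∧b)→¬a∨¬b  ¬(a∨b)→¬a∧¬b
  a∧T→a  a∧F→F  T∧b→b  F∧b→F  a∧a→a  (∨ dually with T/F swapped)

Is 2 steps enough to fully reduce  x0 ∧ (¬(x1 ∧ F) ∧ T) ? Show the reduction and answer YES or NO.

  start: x0 ∧ (¬(x1 ∧ F) ∧ T)
  [1] x0 ∧ ¬(x1 ∧ F)
  [2] x0 ∧ (¬x1 ∨ ¬F)

Answer: NO — after 2 steps the term is x0 ∧ (¬x1 ∨ ¬F), not yet normal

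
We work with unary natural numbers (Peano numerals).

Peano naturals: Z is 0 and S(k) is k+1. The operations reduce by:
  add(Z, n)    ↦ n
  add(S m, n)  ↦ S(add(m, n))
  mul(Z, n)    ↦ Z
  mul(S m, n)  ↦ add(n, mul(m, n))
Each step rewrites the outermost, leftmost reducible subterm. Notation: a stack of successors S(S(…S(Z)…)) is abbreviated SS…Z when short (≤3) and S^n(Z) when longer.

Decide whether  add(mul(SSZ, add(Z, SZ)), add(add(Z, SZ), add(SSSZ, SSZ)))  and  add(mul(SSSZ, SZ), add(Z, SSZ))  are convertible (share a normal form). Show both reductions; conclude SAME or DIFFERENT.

Term A:
  start: add(mul(SSZ, add(Z, SZ)), add(add(Z, SZ), add(SSSZ, SSZ)))
  [1] add(add(add(Z, SZ), mul(SZ, add(Z, SZ))), add(add(Z, SZ), add(SSSZ, SSZ)))
  [2] add(add(SZ, mul(SZ, add(Z, SZ))), add(add(Z, SZ), add(SSSZ, SSZ)))
  [3] add(S(add(Z, mul(SZ, add(Z, SZ)))), add(add(Z, SZ), add(SSSZ, SSZ)))
  [4] S(add(add(Z, mul(SZ, add(Z, SZ))), add(add(Z, SZ), add(SSSZ, SSZ))))
  [5] S(add(mul(SZ, add(Z, SZ)), add(add(Z, SZ), add(SSSZ, SSZ))))
  [6] S(add(add(add(Z, SZ), mul(Z, add(Z, SZ))), add(add(Z, SZ), add(SSSZ, SSZ))))
  [7] S(add(add(SZ, mul(Z, add(Z, SZ))), add(add(Z, SZ), add(SSSZ, SSZ))))
  [8] S(add(S(add(Z, mul(Z, add(Z, SZ)))), add(add(Z, SZ), add(SSSZ, SSZ))))
  [9] S(S(add(add(Z, mul(Z, add(Z, SZ))), add(add(Z, SZ), add(SSSZ, SSZ)))))
  [10] S(S(add(mul(Z, add(Z, SZ)), add(add(Z, SZ), add(SSSZ, SSZ)))))
  [11] S(S(add(Z, add(add(Z, SZ), add(SSSZ, SSZ)))))
  [12] S(S(add(add(Z, SZ), add(SSSZ, SSZ))))
  [13] S(S(add(SZ, add(SSSZ, SSZ))))
  [14] S(S(S(add(Z, add(SSSZ, SSZ)))))
  [15] S(S(S(add(SSSZ, SSZ))))
  [16] S(S(S(S(add(SSZ, SSZ)))))
  [17] S(S(S(S(S(add(SZ, SSZ))))))
  [18] S(S(S(S(S(S(add(Z, SSZ)))))))
  [19] S^8(Z)

Term B:
  start: add(mul(SSSZ, SZ), add(Z, SSZ))
  [1] add(add(SZ, mul(SSZ, SZ)), add(Z, SSZ))
  [2] add(S(add(Z, mul(SSZ, SZ))), add(Z, SSZ))
  [3] S(add(add(Z, mul(SSZ, SZ)), add(Z, SSZ)))
  [4] S(add(mul(SSZ, SZ), add(Z, SSZ)))
  [5] S(add(add(SZ, mul(SZ, SZ)), add(Z, SSZ)))
  [6] S(add(S(add(Z, mul(SZ, SZ))), add(Z, SSZ)))
  [7] S(S(add(add(Z, mul(SZ, SZ)), add(Z, SSZ))))
  [8] S(S(add(mul(SZ, SZ), add(Z, SSZ))))
  [9] S(S(add(add(SZ, mul(Z, SZ)), add(Z, SSZ))))
  [10] S(S(add(S(add(Z, mul(Z, SZ))), add(Z, SSZ))))
  [11] S(S(S(add(add(Z, mul(Z, SZ)), add(Z, SSZ)))))
  [12] S(S(S(add(mul(Z, SZ), add(Z, SSZ)))))
  [13] S(S(S(add(Z, add(Z, SSZ)))))
  [14] S(S(S(add(Z, SSZ))))
  [15] S^5(Z)

Answer: DIFFERENT — A ⇓ S^8(Z), B ⇓ S^5(Z)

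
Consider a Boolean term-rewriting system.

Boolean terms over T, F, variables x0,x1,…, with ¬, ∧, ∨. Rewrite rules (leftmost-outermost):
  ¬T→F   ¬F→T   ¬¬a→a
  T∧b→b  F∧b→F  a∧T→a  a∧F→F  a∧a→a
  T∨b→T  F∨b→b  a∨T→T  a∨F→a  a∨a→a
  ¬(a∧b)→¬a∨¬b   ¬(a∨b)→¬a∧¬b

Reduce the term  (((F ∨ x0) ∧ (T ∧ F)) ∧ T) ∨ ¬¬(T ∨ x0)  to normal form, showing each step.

Answer: normal form = T  (in 7 steps)

Working:
  start: (((F ∨ x0) ∧ (T ∧ F)) ∧ T) ∨ ¬¬(T ∨ x0)
  step 1: ((F ∨ x0) ∧ (T ∧ F)) ∨ ¬¬(T ∨ x0)
  step 2: (x0 ∧ (T ∧ F)) ∨ ¬¬(T ∨ x0)
  step 3: (x0 ∧ F) ∨ ¬¬(T ∨ x0)
  step 4: F ∨ ¬¬(T ∨ x0)
  step 5: ¬¬(T ∨ x0)
  step 6: T ∨ x0
  step 7: T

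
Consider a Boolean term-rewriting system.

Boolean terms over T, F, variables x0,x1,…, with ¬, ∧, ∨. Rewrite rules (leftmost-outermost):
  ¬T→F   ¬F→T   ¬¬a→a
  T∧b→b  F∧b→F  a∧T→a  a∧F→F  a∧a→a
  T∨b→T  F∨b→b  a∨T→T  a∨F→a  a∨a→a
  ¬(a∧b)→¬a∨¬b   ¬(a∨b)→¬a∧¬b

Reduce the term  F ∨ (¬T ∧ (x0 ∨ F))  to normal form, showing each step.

Answer: normal form = F  (in 3 steps)

Working:
  start: F ∨ (¬T ∧ (x0 ∨ F))
  →1  ¬T ∧ (x0 ∨ F)
  →2  F ∧ (x0 ∨ F)
  →3  F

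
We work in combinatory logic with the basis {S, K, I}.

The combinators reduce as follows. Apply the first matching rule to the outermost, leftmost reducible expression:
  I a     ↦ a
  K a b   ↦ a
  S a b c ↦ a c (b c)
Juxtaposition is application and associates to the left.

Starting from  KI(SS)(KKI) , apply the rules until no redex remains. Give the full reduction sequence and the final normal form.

Answer: normal form = K  (in 3 steps)

Working:
  start: KI(SS)(KKI)
  →1  I(KKI)
  →2  KKI
  →3  K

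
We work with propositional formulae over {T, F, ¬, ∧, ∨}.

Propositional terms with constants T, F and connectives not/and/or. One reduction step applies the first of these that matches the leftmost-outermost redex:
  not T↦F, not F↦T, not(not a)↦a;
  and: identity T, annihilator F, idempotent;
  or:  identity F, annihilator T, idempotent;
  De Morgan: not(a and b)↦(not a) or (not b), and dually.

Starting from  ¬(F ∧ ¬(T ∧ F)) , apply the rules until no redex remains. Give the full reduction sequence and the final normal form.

  start: ¬(F ∧ ¬(T ∧ F))
  step 1: ¬F ∨ ¬¬(T ∧ F)
  step 2: T ∨ ¬¬(T ∧ F)
  step 3: T

Answer: normal form = T  (in 3 steps)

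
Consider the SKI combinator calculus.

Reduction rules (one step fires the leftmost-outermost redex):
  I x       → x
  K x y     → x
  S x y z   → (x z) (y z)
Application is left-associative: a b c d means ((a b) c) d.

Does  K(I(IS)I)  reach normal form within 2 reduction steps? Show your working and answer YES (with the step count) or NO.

  start: K(I(IS)I)
  step 1: K(ISI)
  step 2: K(SI)

Answer: YES — reaches normal form K(SI) in 2 ≤ 2 steps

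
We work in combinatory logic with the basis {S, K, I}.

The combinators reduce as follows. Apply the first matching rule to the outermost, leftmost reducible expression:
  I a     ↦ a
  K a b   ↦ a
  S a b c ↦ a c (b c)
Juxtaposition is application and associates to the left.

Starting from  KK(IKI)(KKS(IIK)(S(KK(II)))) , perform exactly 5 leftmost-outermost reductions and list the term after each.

  start: KK(IKI)(KKS(IIK)(S(KK(II))))
  [1] K(KKS(IIK)(S(KK(II))))
  [2] K(K(IIK)(S(KK(II))))
  [3] K(IIK)
  [4] K(IK)
  [5] KK

Answer: after 5 steps: KK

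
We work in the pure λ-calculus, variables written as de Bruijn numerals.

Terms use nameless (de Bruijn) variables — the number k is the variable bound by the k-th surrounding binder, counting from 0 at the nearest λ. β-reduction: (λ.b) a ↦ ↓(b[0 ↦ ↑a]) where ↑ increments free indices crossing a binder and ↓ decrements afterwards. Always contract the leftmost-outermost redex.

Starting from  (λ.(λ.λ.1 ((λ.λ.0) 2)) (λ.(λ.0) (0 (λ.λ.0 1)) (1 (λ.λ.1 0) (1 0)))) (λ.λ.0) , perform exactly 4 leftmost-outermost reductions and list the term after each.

  start: (λ.(λ.λ.1 ((λ.λ.0) 2)) (λ.(λ.0) (0 (λ.λ.0 1)) (1 (λ.λ.1 0) (1 0)))) (λ.λ.0)
  →1  (λ.λ.1 ((λ.λ.0) (λ.λ.0))) (λ.(λ.0) (0 (λ.λ.0 1)) ((λ.λ.0) (λ.λ.1 0) ((λ.λ.0) 0)))
  →2  λ.(λ.(λ.0) (0 (λ.λ.0 1)) ((λ.λ.0) (λ.λ.1 0) ((λ.λ.0) 0))) ((λ.λ.0) (λ.λ.0))
  →3  λ.(λ.0) ((λ.λ.0) (λ.λ.0) (λ.λ.0 1)) ((λ.λ.0) (λ.λ.1 0) ((λ.λ.0) ((λ.λ.0) (λ.λ.0))))
  →4  λ.(λ.λ.0) (λ.λ.0) (λ.λ.0 1) ((λ.λ.0) (λ.λ.1 0) ((λ.λ.0) ((λ.λ.0) (λ.λ.0))))

Answer: after 4 steps: λ.(λ.λ.0) (λ.λ.0) (λ.λ.0 1) ((λ.λ.0) (λ.λ.1 0) ((λ.λ.0) ((λ.λ.0) (λ.λ.0))))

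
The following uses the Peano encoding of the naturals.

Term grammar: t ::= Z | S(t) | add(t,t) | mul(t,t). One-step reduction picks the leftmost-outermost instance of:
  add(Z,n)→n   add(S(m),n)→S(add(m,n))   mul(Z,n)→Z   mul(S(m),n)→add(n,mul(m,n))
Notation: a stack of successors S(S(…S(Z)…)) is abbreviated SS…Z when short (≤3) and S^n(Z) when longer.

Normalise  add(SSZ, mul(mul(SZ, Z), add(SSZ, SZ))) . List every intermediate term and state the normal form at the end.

  start: add(SSZ, mul(mul(SZ, Z), add(SSZ, SZ)))
  →1  S(add(SZ, mul(mul(SZ, Z), add(SSZ, SZ))))
  →2  S(S(add(Z, mul(mul(SZ, Z), add(SSZ, SZ)))))
  →3  S(S(mul(mul(SZ, Z), add(SSZ, SZ))))
  →4  S(S(mul(add(Z, mul(Z, Z)), add(SSZ, SZ))))
  →5  S(S(mul(mul(Z, Z), add(SSZ, SZ))))
  →6  S(S(mul(Z, add(SSZ, SZ))))
  →7  SSZ

Answer: normal form = SSZ  (in 7 steps)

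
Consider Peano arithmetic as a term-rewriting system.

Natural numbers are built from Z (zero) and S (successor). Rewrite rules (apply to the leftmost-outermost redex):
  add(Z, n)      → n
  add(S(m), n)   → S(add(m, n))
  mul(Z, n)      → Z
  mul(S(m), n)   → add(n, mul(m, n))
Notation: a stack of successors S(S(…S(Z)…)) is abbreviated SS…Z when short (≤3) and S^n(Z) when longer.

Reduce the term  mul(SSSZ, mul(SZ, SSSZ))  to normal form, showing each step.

  start: mul(SSSZ, mul(SZ, SSSZ))
  [1] add(mul(SZ, SSSZ), mul(SSZ, mul(SZ, SSSZ)))
  [2] add(add(SSSZ, mul(Z, SSSZ)), mul(SSZ, mul(SZ, SSSZ)))
  [3] add(S(add(SSZ, mul(Z, SSSZ))), mul(SSZ, mul(SZ, SSSZ)))
  [4] S(add(add(SSZ, mul(Z, SSSZ)), mul(SSZ, mul(SZ, SSSZ))))
  [5] S(add(S(add(SZ, mul(Z, SSSZ))), mul(SSZ, mul(SZ, SSSZ))))
  [6] S(S(add(add(SZ, mul(Z, SSSZ)), mul(SSZ, mul(SZ, SSSZ)))))
  [7] S(S(add(S(add(Z, mul(Z, SSSZ))), mul(SSZ, mul(SZ, SSSZ)))))
  [8] S(S(S(add(add(Z, mul(Z, SSSZ)), mul(SSZ, mul(SZ, SSSZ))))))
  [9] S(S(S(add(mul(Z, SSSZ), mul(SSZ, mul(SZ, SSSZ))))))
  [10] S(S(S(add(Z, mul(SSZ, mul(SZ, SSSZ))))))
  [11] S(S(S(mul(SSZ, mul(SZ, SSSZ)))))
  [12] S(S(S(add(mul(SZ, SSSZ), mul(SZ, mul(SZ, SSSZ))))))
  [13] S(S(S(add(add(SSSZ, mul(Z, SSSZ)), mul(SZ, mul(SZ, SSSZ))))))
  [14] S(S(S(add(S(add(SSZ, mul(Z, SSSZ))), mul(SZ, mul(SZ, SSSZ))))))
  [15] S(S(S(S(add(add(SSZ, mul(Z, SSSZ)), mul(SZ, mul(SZ, SSSZ)))))))
  [16] S(S(S(S(add(S(add(SZ, mul(Z, SSSZ))), mul(SZ, mul(SZ, SSSZ)))))))
  [17] S(S(S(S(S(add(add(SZ, mul(Z, SSSZ)), mul(SZ, mul(SZ, SSSZ))))))))
  [18] S(S(S(S(S(add(S(add(Z, mul(Z, SSSZ))), mul(SZ, mul(SZ, SSSZ))))))))
  [19] S(S(S(S(S(S(add(add(Z, mul(Z, SSSZ)), mul(SZ, mul(SZ, SSSZ)))))))))
  [20] S(S(S(S(S(S(add(mul(Z, SSSZ), mul(SZ, mul(SZ, SSSZ)))))))))
  [21] S(S(S(S(S(S(add(Z, mul(SZ, mul(SZ, SSSZ)))))))))
  [22] S(S(S(S(S(S(mul(SZ, mul(SZ, SSSZ))))))))
  [23] S(S(S(S(S(S(add(mul(SZ, SSSZ), mul(Z, mul(SZ, SSSZ)))))))))
  [24] S(S(S(S(S(S(add(add(SSSZ, mul(Z, SSSZ)), mul(Z, mul(SZ, SSSZ)))))))))
  [25] S(S(S(S(S(S(add(S(add(SSZ, mul(Z, SSSZ))), mul(Z, mul(SZ, SSSZ)))))))))
  [26] S(S(S(S(S(S(S(add(add(SSZ, mul(Z, SSSZ)), mul(Z, mul(SZ, SSSZ))))))))))
  [27] S(S(S(S(S(S(S(add(S(add(SZ, mul(Z, SSSZ))), mul(Z, mul(SZ, SSSZ))))))))))
  [28] S(S(S(S(S(S(S(S(add(add(SZ, mul(Z, SSSZ)), mul(Z, mul(SZ, SSSZ)))))))))))
  [29] S(S(S(S(S(S(S(S(add(S(add(Z, mul(Z, SSSZ))), mul(Z, mul(SZ, SSSZ)))))))))))
  [30] S(S(S(S(S(S(S(S(S(add(add(Z, mul(Z, SSSZ)), mul(Z, mul(SZ, SSSZ))))))))))))
  [31] S(S(S(S(S(S(S(S(S(add(mul(Z, SSSZ), mul(Z, mul(SZ, SSSZ))))))))))))
  [32] S(S(S(S(S(S(S(S(S(add(Z, mul(Z, mul(SZ, SSSZ))))))))))))
  [33] S(S(S(S(S(S(S(S(S(mul(Z, mul(SZ, SSSZ)))))))))))
  [34] S^9(Z)

Answer: normal form = S^9(Z)  (in 34 steps)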